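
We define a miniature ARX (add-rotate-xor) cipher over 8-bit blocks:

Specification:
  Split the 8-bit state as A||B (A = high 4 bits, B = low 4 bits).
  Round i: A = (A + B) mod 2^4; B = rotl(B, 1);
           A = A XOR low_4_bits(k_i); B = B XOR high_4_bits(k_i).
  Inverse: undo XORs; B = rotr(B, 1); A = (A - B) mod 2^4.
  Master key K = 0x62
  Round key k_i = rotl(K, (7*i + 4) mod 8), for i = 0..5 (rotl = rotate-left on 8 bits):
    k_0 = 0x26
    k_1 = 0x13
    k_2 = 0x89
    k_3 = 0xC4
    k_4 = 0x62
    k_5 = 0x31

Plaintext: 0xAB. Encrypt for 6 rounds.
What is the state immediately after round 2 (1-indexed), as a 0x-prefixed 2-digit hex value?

s_0 = plaintext = 0xAB
s_1 = Round(s_0, k_0) = 0x35
s_2 = Round(s_1, k_1) = 0xBB
s_3 = Round(s_2, k_2) = 0xFF
s_4 = Round(s_3, k_3) = 0xA3
s_5 = Round(s_4, k_4) = 0xF0
s_6 = Round(s_5, k_5) = 0xE3

0xBB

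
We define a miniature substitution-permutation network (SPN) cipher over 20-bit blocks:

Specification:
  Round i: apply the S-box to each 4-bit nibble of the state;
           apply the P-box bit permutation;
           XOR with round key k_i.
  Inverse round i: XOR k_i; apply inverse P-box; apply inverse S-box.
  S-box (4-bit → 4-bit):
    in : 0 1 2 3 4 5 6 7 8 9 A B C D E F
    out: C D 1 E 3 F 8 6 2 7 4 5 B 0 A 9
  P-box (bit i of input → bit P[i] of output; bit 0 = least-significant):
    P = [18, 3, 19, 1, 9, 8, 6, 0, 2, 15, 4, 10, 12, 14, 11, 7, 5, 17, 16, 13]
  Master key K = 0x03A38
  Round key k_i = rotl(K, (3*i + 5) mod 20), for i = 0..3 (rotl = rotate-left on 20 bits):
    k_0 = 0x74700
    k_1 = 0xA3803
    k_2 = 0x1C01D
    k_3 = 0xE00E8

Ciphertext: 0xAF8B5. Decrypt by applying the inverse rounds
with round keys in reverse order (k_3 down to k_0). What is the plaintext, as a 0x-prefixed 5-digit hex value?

s_0 = ciphertext = 0xAF8B5
s_1 = InvRound(s_0, k_3) = 0x69904
s_2 = InvRound(s_1, k_2) = 0x79AE4
s_3 = InvRound(s_2, k_1) = 0x16411
s_4 = InvRound(s_3, k_0) = 0xEDAC2

0xEDAC2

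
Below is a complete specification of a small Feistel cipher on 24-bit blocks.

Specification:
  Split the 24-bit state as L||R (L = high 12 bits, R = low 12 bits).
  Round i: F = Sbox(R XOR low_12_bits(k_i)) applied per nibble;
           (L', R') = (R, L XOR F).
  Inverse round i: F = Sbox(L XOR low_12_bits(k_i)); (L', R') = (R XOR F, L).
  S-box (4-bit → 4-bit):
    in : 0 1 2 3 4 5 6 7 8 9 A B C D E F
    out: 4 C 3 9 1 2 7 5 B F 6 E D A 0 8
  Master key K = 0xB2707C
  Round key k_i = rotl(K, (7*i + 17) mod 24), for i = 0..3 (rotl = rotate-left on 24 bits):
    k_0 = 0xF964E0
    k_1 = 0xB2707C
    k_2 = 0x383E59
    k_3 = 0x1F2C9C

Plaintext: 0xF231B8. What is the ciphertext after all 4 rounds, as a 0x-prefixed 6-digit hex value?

s_0 = plaintext = 0xF231B8
s_1 = Round(s_0, k_0) = 0x1B8D08
s_2 = Round(s_1, k_1) = 0xD08BE9
s_3 = Round(s_2, k_2) = 0xBE9FEC
s_4 = Round(s_3, k_3) = 0xFEC2BD

0xFEC2BD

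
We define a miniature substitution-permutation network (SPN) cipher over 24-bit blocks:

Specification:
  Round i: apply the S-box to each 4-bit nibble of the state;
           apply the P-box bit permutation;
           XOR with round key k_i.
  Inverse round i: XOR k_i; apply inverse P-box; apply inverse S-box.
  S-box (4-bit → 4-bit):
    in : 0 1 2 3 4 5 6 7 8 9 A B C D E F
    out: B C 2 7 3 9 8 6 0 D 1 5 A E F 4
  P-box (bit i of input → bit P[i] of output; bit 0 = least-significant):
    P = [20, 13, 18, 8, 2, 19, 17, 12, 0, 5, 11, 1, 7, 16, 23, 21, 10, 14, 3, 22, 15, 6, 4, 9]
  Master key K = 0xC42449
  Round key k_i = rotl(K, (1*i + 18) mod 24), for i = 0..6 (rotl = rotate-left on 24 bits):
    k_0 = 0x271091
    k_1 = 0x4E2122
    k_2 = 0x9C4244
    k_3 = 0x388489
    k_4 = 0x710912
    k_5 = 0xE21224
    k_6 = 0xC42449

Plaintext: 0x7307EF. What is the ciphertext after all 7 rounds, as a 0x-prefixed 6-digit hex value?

0xEAF49A

s_0 = plaintext = 0x7307EF
s_1 = Round(s_0, k_0) = 0x084C6D
s_2 = Round(s_1, k_1) = 0x4B92C0
s_3 = Round(s_2, k_2) = 0x24F7AC
s_4 = Round(s_3, k_3) = 0xB8E9ED
s_5 = Round(s_4, k_4) = 0xDEB085
s_6 = Round(s_5, k_5) = 0x3255DF
s_7 = Round(s_6, k_6) = 0xEAF49A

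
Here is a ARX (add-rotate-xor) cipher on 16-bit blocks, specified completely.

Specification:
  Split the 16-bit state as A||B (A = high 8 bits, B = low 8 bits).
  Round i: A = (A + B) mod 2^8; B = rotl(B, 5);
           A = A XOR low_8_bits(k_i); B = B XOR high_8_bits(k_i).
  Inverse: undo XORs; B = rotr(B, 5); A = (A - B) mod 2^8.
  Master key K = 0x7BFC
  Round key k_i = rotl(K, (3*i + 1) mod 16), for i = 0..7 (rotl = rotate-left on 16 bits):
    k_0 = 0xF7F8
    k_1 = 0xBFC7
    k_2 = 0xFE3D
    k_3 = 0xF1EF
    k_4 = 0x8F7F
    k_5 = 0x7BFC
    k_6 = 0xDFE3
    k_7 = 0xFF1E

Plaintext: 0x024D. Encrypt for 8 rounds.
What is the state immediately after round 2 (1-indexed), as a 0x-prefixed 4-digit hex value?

0xD274

s_0 = plaintext = 0x024D
s_1 = Round(s_0, k_0) = 0xB75E
s_2 = Round(s_1, k_1) = 0xD274
s_3 = Round(s_2, k_2) = 0x7B70
s_4 = Round(s_3, k_3) = 0x04FF
s_5 = Round(s_4, k_4) = 0x7C70
s_6 = Round(s_5, k_5) = 0x1075
s_7 = Round(s_6, k_6) = 0x6671
s_8 = Round(s_7, k_7) = 0xC9D1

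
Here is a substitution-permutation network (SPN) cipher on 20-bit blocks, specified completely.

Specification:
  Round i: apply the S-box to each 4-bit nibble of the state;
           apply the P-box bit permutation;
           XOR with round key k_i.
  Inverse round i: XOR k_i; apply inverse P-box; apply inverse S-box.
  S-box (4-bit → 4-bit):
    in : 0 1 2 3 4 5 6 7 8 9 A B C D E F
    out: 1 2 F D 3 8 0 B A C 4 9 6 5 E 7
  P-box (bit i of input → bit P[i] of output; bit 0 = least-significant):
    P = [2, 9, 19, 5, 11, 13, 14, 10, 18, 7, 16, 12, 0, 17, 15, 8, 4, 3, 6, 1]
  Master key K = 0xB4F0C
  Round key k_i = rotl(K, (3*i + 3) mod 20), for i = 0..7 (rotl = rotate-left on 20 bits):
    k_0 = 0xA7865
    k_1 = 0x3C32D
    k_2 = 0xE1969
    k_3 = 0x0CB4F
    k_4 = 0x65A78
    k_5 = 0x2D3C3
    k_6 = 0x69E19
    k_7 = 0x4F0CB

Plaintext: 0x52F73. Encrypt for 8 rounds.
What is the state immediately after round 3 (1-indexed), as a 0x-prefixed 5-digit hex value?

s_0 = plaintext = 0x52F73
s_1 = Round(s_0, k_0) = 0x5D5C2
s_2 = Round(s_1, k_1) = 0xB310A
s_3 = Round(s_2, k_2) = 0x690FA
s_4 = Round(s_3, k_3) = 0xC224F
s_5 = Round(s_4, k_4) = 0x9E1B5
s_6 = Round(s_5, k_5) = 0x05E21
s_7 = Round(s_6, k_6) = 0x7E189
s_8 = Round(s_7, k_7) = 0xE5571

0x690FA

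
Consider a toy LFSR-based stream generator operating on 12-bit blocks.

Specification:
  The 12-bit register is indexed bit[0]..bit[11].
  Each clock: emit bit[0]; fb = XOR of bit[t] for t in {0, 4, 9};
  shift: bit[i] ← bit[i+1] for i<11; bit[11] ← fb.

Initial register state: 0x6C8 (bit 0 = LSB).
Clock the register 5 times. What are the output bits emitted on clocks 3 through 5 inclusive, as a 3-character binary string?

reg_0 = 0x6C8
clock 1: out=0, reg = 0xB64
clock 2: out=0, reg = 0xDB2
clock 3: out=0, reg = 0xED9
clock 4: out=1, reg = 0xF6C
clock 5: out=0, reg = 0xFB6

010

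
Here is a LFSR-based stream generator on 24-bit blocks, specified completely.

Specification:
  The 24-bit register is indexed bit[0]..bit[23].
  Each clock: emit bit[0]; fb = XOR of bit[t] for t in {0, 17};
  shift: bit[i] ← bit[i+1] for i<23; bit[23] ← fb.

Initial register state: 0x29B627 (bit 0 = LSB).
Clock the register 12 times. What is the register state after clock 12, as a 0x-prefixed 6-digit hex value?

reg_0 = 0x29B627
clock 1: out=1, reg = 0x94DB13
clock 2: out=1, reg = 0xCA6D89
clock 3: out=1, reg = 0x6536C4
clock 4: out=0, reg = 0x329B62
clock 5: out=0, reg = 0x994DB1
clock 6: out=1, reg = 0xCCA6D8
clock 7: out=0, reg = 0x66536C
clock 8: out=0, reg = 0xB329B6
clock 9: out=0, reg = 0xD994DB
clock 10: out=1, reg = 0xECCA6D
clock 11: out=1, reg = 0xF66536
clock 12: out=0, reg = 0xFB329B

0xFB329B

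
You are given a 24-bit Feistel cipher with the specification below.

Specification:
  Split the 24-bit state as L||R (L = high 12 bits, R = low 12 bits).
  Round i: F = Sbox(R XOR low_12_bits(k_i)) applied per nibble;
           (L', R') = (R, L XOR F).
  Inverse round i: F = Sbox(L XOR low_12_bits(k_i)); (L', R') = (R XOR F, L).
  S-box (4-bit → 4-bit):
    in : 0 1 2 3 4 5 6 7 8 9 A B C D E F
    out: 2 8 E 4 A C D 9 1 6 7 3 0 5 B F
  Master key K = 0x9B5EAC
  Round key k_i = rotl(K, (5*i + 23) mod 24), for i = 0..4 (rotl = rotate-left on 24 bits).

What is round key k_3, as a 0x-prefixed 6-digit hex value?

K = 0x9B5EAC
k_0 = rotl(K, (5*0+23) mod 24) = rotl(K, 23) = 0x4DAF56
k_1 = rotl(K, (5*1+23) mod 24) = rotl(K, 4) = 0xB5EAC9
k_2 = rotl(K, (5*2+23) mod 24) = rotl(K, 9) = 0xBD5936
k_3 = rotl(K, (5*3+23) mod 24) = rotl(K, 14) = 0xAB26D7

0xAB26D7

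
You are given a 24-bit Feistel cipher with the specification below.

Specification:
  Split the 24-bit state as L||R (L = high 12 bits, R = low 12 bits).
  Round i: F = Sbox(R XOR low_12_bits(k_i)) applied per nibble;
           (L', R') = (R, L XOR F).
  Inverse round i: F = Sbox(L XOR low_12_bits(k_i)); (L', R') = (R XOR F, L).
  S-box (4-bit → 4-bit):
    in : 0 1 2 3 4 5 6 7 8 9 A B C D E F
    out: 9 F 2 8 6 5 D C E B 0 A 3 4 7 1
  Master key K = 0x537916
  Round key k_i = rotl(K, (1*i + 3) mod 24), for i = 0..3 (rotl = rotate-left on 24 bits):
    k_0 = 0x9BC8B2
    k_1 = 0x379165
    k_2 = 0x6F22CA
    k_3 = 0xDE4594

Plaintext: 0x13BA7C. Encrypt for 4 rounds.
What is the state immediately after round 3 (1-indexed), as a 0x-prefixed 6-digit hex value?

s_0 = plaintext = 0x13BA7C
s_1 = Round(s_0, k_0) = 0xA7C30C
s_2 = Round(s_1, k_1) = 0x30C8A7
s_3 = Round(s_2, k_2) = 0x8A73D8
s_4 = Round(s_3, k_3) = 0x3D85C4

0x8A73D8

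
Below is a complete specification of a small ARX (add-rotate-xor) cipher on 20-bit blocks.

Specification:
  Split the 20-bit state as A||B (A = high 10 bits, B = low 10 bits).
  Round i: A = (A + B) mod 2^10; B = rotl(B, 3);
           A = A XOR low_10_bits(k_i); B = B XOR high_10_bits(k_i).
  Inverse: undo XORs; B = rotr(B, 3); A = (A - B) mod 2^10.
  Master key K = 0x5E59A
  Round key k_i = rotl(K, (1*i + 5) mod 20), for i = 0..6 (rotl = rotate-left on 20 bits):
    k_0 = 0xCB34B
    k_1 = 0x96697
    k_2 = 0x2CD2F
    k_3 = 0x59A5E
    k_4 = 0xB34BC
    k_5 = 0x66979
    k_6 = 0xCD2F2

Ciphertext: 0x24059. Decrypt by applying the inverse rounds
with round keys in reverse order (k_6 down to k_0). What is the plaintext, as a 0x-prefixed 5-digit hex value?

s_0 = ciphertext = 0x24059
s_1 = InvRound(s_0, k_6) = 0xDD6ED
s_2 = InvRound(s_1, k_5) = 0x87BEE
s_3 = InvRound(s_2, k_4) = 0x3F9A4
s_4 = InvRound(s_3, k_3) = 0x62118
s_5 = InvRound(s_4, k_2) = 0xBC9B5
s_6 = InvRound(s_5, k_1) = 0x7A27D
s_7 = InvRound(s_6, k_0) = 0x7E4AA

0x7E4AA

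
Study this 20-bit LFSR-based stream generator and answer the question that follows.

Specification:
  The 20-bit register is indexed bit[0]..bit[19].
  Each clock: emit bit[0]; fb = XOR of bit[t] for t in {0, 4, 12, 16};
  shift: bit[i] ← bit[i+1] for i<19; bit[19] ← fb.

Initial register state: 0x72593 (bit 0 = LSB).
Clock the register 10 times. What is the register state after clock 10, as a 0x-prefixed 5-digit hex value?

0x13DC9

reg_0 = 0x72593
clock 1: out=1, reg = 0xB92C9
clock 2: out=1, reg = 0xDC964
clock 3: out=0, reg = 0xEE4B2
clock 4: out=0, reg = 0xF7259
clock 5: out=1, reg = 0x7B92C
clock 6: out=0, reg = 0x3DC96
clock 7: out=0, reg = 0x9EE4B
clock 8: out=1, reg = 0x4F725
clock 9: out=1, reg = 0x27B92
clock 10: out=0, reg = 0x13DC9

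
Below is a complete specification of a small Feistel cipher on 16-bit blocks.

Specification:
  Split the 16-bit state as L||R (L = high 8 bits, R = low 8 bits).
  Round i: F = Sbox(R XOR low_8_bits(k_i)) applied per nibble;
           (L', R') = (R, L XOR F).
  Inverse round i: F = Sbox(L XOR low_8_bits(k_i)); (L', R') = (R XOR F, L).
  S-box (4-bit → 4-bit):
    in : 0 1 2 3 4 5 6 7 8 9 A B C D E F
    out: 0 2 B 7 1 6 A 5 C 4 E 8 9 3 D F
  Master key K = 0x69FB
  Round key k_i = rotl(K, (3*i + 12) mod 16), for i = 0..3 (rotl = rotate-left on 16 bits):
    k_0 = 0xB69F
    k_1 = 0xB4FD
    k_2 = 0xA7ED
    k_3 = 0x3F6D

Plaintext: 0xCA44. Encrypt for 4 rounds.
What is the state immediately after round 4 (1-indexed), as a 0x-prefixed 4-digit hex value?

s_0 = plaintext = 0xCA44
s_1 = Round(s_0, k_0) = 0x44F2
s_2 = Round(s_1, k_1) = 0xF24B
s_3 = Round(s_2, k_2) = 0x4B18
s_4 = Round(s_3, k_3) = 0x181D

0x181D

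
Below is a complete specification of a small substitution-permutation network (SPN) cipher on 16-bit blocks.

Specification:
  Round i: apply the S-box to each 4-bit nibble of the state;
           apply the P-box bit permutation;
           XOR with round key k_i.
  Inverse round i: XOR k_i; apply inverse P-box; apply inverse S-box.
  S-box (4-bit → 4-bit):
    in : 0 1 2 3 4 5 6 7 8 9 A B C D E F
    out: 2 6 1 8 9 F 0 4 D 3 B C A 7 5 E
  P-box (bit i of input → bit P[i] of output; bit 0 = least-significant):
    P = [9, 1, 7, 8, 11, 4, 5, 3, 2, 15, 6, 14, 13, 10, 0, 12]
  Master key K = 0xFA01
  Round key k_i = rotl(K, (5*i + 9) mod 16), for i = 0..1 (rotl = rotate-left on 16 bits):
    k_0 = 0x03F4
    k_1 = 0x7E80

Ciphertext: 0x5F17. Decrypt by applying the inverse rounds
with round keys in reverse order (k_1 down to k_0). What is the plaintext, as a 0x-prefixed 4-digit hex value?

0xEFFF

s_0 = ciphertext = 0x5F17
s_1 = InvRound(s_0, k_1) = 0xE20F
s_2 = InvRound(s_1, k_0) = 0xEFFF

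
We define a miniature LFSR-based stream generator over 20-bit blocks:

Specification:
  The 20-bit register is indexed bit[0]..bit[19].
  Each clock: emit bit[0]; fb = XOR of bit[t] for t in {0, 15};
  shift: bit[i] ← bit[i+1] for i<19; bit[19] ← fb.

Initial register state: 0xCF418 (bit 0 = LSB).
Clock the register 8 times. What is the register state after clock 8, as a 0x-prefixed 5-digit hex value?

reg_0 = 0xCF418
clock 1: out=0, reg = 0xE7A0C
clock 2: out=0, reg = 0x73D06
clock 3: out=0, reg = 0x39E83
clock 4: out=1, reg = 0x1CF41
clock 5: out=1, reg = 0x0E7A0
clock 6: out=0, reg = 0x873D0
clock 7: out=0, reg = 0x439E8
clock 8: out=0, reg = 0x21CF4

0x21CF4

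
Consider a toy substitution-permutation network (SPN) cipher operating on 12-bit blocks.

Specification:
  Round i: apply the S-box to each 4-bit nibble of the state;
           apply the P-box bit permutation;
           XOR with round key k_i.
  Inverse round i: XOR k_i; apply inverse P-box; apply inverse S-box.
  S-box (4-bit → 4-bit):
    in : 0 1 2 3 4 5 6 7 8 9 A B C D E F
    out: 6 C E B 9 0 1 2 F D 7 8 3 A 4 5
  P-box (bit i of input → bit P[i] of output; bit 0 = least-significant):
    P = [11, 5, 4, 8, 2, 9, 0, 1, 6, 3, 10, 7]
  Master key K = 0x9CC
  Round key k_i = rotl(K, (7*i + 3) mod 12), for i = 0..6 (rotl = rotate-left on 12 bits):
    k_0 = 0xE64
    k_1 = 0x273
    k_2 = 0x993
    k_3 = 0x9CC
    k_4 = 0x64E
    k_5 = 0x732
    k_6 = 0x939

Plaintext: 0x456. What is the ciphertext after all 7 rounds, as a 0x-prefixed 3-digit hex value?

0xFFD

s_0 = plaintext = 0x456
s_1 = Round(s_0, k_0) = 0x6A4
s_2 = Round(s_1, k_1) = 0x936
s_3 = Round(s_2, k_2) = 0x755
s_4 = Round(s_3, k_3) = 0x9C4
s_5 = Round(s_4, k_4) = 0x98A
s_6 = Round(s_5, k_5) = 0x9C5
s_7 = Round(s_6, k_6) = 0xFFD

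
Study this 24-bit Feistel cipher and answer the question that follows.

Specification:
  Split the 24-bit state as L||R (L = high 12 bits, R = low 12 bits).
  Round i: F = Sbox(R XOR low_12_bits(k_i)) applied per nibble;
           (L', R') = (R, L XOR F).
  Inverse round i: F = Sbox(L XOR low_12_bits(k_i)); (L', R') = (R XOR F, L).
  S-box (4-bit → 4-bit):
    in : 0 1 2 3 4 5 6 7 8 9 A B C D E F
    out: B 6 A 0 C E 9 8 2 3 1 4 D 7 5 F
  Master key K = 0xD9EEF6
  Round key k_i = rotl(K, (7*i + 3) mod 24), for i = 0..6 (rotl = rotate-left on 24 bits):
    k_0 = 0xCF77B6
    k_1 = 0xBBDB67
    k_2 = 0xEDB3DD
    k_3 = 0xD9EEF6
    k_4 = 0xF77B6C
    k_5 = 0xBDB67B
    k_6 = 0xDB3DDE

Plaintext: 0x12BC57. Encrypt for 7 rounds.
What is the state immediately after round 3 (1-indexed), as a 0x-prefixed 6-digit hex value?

0x936429

s_0 = plaintext = 0x12BC57
s_1 = Round(s_0, k_0) = 0xC5757D
s_2 = Round(s_1, k_1) = 0x57D936
s_3 = Round(s_2, k_2) = 0x936429
s_4 = Round(s_3, k_3) = 0x429849
s_5 = Round(s_4, k_4) = 0x849487
s_6 = Round(s_5, k_5) = 0x4872B4
s_7 = Round(s_6, k_6) = 0x2B4B16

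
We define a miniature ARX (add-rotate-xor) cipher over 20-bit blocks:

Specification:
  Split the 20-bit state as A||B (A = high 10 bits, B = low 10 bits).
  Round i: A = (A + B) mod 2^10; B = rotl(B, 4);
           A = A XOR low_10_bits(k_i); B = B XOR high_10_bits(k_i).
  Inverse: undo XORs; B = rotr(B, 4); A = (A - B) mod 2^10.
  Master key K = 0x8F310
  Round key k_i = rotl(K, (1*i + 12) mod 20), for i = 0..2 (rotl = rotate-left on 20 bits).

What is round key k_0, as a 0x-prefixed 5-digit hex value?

0x108F3

K = 0x8F310
k_0 = rotl(K, (1*0+12) mod 20) = rotl(K, 12) = 0x108F3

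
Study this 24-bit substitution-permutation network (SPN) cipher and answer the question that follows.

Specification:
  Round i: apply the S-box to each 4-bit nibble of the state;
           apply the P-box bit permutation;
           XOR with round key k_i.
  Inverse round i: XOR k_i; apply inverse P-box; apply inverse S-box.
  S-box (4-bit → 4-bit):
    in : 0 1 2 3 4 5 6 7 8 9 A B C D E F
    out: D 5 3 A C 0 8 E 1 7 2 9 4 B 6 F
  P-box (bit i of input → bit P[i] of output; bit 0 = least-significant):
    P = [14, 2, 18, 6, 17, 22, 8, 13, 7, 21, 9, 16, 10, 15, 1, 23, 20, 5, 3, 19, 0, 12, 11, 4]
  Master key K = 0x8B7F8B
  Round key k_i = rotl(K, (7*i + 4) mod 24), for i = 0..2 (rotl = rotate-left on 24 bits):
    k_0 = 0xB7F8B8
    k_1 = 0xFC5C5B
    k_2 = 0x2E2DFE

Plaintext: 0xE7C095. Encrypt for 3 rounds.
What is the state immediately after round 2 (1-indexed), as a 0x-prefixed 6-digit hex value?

s_0 = plaintext = 0xE7C095
s_1 = Round(s_0, k_0) = 0xFCE312
s_2 = Round(s_1, k_1) = 0xDF8544
s_3 = Round(s_2, k_2) = 0x321887

0xDF8544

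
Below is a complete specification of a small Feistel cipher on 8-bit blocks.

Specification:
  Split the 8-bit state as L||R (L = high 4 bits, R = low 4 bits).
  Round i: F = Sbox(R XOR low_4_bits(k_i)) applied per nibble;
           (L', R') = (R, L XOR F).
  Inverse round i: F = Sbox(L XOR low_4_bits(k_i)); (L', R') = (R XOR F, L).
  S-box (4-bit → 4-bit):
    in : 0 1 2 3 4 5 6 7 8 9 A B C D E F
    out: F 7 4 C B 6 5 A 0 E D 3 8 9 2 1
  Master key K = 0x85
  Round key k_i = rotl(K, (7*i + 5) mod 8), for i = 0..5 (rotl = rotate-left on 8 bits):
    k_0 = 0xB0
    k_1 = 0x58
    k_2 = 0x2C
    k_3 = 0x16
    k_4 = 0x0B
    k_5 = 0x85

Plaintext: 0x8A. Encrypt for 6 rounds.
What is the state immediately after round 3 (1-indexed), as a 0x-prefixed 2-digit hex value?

s_0 = plaintext = 0x8A
s_1 = Round(s_0, k_0) = 0xA5
s_2 = Round(s_1, k_1) = 0x53
s_3 = Round(s_2, k_2) = 0x34
s_4 = Round(s_3, k_3) = 0x47
s_5 = Round(s_4, k_4) = 0x7C
s_6 = Round(s_5, k_5) = 0xC9

0x34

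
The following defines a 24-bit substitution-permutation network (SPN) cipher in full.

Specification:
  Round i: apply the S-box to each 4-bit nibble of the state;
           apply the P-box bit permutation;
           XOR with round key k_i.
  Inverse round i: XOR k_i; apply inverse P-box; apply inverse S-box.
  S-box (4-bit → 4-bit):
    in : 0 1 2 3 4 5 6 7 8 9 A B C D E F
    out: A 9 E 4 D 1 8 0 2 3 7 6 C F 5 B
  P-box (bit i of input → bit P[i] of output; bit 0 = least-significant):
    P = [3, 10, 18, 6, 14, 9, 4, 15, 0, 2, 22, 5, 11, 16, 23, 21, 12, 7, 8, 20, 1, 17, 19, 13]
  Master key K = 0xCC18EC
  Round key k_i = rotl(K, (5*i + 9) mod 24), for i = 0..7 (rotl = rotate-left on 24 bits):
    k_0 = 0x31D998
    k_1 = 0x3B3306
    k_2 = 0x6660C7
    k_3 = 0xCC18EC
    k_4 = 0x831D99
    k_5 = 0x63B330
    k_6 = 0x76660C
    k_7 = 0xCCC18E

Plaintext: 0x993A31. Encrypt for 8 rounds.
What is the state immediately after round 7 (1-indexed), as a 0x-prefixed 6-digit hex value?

0x887597

s_0 = plaintext = 0x993A31
s_1 = Round(s_0, k_0) = 0xF3C947
s_2 = Round(s_1, k_1) = 0x99D211
s_3 = Round(s_2, k_2) = 0x85B829
s_4 = Round(s_3, k_3) = 0x4F8EF0
s_5 = Round(s_4, k_4) = 0xDAEB5A
s_6 = Round(s_5, k_5) = 0xADCEBE
s_7 = Round(s_6, k_6) = 0x887597
s_8 = Round(s_7, k_7) = 0xCE830F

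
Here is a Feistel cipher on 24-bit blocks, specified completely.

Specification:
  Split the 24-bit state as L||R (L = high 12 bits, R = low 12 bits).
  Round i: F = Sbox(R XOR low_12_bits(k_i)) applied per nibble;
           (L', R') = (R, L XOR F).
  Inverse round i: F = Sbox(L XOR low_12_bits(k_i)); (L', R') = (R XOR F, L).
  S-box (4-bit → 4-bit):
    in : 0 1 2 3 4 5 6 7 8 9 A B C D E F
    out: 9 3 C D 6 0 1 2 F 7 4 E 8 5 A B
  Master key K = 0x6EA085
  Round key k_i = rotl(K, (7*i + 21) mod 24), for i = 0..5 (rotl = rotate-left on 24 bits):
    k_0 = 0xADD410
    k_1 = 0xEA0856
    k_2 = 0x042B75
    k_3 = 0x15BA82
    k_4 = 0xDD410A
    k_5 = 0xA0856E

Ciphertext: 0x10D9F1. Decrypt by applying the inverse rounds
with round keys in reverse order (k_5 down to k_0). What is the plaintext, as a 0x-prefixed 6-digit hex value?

0x757F94

s_0 = ciphertext = 0x10D9F1
s_1 = InvRound(s_0, k_5) = 0xFEC10D
s_2 = InvRound(s_1, k_4) = 0xBACFEC
s_3 = InvRound(s_2, k_3) = 0xC26BAC
s_4 = InvRound(s_3, k_2) = 0x9A1C26
s_5 = InvRound(s_4, k_1) = 0xF949A1
s_6 = InvRound(s_5, k_0) = 0x757F94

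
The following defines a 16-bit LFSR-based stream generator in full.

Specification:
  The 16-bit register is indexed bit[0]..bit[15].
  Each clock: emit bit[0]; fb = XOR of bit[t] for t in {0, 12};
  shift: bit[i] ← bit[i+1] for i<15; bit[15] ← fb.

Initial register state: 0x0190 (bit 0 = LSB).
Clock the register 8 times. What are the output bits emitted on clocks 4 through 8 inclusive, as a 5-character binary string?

reg_0 = 0x0190
clock 1: out=0, reg = 0x00C8
clock 2: out=0, reg = 0x0064
clock 3: out=0, reg = 0x0032
clock 4: out=0, reg = 0x0019
clock 5: out=1, reg = 0x800C
clock 6: out=0, reg = 0x4006
clock 7: out=0, reg = 0x2003
clock 8: out=1, reg = 0x9001

01001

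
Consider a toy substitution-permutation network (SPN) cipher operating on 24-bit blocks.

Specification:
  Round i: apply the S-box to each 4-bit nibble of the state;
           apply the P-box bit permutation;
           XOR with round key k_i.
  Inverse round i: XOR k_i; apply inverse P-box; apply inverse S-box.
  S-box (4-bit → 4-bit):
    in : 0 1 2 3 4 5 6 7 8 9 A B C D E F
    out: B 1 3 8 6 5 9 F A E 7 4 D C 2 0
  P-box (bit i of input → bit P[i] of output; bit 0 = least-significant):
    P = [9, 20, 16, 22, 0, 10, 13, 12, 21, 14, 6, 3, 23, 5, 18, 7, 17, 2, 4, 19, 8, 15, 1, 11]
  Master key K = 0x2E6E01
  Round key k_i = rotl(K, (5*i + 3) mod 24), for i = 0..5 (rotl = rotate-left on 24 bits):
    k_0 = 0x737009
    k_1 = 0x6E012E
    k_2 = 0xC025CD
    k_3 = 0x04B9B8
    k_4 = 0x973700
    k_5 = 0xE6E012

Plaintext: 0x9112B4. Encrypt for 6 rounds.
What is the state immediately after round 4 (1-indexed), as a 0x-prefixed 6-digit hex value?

s_0 = plaintext = 0x9112B4
s_1 = Round(s_0, k_0) = 0xC0980B
s_2 = Round(s_1, k_1) = 0x615C81
s_3 = Round(s_2, k_2) = 0x663A85
s_4 = Round(s_3, k_3) = 0x2FE678
s_5 = Round(s_4, k_4) = 0xE78229
s_6 = Round(s_5, k_5) = 0x9D24A7

0x2FE678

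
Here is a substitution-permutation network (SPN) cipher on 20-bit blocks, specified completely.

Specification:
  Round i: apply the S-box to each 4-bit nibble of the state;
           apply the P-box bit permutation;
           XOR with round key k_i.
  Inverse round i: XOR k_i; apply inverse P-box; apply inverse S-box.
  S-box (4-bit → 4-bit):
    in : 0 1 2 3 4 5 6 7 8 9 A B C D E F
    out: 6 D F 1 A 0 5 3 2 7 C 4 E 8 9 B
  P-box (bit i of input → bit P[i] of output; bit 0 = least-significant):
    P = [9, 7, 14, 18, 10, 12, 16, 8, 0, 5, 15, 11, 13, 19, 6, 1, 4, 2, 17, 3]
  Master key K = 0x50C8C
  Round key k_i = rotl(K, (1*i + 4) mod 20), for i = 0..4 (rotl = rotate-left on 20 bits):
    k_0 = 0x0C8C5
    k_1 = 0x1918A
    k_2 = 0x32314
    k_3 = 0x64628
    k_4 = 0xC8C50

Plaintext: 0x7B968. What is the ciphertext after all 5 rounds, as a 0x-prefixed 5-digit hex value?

s_0 = plaintext = 0x7B968
s_1 = Round(s_0, k_0) = 0x14C30
s_2 = Round(s_1, k_1) = 0xB5D30
s_3 = Round(s_2, k_2) = 0x16F94
s_4 = Round(s_3, k_3) = 0x17AD1
s_5 = Round(s_4, k_4) = 0x26748

0x26748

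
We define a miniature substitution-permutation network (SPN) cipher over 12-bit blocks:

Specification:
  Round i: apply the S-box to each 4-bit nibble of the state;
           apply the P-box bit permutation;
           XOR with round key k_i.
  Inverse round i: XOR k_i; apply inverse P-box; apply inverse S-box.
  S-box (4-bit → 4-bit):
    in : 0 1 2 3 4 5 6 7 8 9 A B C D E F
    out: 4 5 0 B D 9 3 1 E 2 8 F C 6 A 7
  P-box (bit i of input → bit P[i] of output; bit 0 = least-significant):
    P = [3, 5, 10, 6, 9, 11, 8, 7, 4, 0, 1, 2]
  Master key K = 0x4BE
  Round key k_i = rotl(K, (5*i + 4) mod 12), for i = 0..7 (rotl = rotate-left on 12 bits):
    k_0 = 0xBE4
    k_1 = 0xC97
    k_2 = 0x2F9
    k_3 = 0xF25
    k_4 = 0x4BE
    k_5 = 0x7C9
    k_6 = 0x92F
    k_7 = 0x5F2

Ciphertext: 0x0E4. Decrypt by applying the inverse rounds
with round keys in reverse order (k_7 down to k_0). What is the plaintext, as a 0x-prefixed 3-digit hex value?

0xE3B

s_0 = ciphertext = 0x0E4
s_1 = InvRound(s_0, k_7) = 0x400
s_2 = InvRound(s_1, k_6) = 0x8DF
s_3 = InvRound(s_2, k_5) = 0x4F0
s_4 = InvRound(s_3, k_4) = 0xC25
s_5 = InvRound(s_4, k_3) = 0x212
s_6 = InvRound(s_5, k_2) = 0xDA3
s_7 = InvRound(s_6, k_1) = 0x509
s_8 = InvRound(s_7, k_0) = 0xE3B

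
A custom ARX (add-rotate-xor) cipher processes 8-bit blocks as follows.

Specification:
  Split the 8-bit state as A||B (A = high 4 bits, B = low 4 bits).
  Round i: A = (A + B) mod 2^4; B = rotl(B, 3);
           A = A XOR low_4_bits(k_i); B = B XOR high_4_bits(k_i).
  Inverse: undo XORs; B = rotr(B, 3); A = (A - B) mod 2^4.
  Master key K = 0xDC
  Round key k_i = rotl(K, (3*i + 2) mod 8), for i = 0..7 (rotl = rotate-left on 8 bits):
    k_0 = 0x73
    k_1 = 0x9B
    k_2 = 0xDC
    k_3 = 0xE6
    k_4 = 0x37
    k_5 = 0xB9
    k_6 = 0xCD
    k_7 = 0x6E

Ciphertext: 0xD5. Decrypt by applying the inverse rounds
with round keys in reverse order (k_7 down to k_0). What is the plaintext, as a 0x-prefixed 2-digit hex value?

0x25

s_0 = ciphertext = 0xD5
s_1 = InvRound(s_0, k_7) = 0xD6
s_2 = InvRound(s_1, k_6) = 0xB5
s_3 = InvRound(s_2, k_5) = 0x5D
s_4 = InvRound(s_3, k_4) = 0x5D
s_5 = InvRound(s_4, k_3) = 0xD6
s_6 = InvRound(s_5, k_2) = 0xA7
s_7 = InvRound(s_6, k_1) = 0x4D
s_8 = InvRound(s_7, k_0) = 0x25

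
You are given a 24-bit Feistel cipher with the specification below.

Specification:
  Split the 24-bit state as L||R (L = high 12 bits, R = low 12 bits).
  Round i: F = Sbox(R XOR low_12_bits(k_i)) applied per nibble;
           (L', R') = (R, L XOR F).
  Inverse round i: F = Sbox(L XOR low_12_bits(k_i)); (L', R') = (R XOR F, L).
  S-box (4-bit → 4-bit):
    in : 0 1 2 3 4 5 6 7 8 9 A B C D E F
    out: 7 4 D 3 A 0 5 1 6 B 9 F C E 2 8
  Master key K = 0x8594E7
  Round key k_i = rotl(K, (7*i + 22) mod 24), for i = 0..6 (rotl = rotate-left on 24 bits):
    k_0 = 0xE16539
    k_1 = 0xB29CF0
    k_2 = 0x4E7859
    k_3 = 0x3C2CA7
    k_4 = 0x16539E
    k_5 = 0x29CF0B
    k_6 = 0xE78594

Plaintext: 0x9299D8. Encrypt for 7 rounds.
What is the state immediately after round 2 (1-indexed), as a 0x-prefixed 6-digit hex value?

0x50D256

s_0 = plaintext = 0x9299D8
s_1 = Round(s_0, k_0) = 0x9D850D
s_2 = Round(s_1, k_1) = 0x50D256
s_3 = Round(s_2, k_2) = 0x256C75
s_4 = Round(s_3, k_3) = 0xC755BB
s_5 = Round(s_4, k_4) = 0x5BB9A5
s_6 = Round(s_5, k_5) = 0x9A5029
s_7 = Round(s_6, k_6) = 0x02995B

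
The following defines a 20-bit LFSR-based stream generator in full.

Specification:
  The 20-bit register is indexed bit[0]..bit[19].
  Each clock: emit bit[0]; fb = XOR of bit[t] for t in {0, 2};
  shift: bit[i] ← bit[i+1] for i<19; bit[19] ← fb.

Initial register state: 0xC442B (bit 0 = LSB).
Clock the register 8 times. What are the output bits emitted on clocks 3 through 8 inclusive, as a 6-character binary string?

reg_0 = 0xC442B
clock 1: out=1, reg = 0xE2215
clock 2: out=1, reg = 0x7110A
clock 3: out=0, reg = 0x38885
clock 4: out=1, reg = 0x1C442
clock 5: out=0, reg = 0x0E221
clock 6: out=1, reg = 0x87110
clock 7: out=0, reg = 0x43888
clock 8: out=0, reg = 0x21C44

010100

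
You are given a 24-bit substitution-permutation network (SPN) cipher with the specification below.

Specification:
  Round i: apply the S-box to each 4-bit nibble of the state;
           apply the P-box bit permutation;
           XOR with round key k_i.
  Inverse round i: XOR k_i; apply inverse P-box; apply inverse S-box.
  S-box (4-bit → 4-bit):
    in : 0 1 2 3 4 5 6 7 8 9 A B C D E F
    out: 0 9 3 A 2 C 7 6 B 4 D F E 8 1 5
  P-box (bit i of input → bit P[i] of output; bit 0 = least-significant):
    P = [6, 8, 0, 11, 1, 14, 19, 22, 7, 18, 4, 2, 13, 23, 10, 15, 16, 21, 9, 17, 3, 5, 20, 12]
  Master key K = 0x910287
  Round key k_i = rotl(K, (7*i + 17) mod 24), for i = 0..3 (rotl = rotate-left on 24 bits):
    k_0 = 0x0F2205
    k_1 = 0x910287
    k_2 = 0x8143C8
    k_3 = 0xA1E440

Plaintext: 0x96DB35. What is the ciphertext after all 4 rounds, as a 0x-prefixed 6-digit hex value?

0x216596

s_0 = plaintext = 0x96DB35
s_1 = Round(s_0, k_0) = 0x7AE890
s_2 = Round(s_1, k_1) = 0x8E2023
s_3 = Round(s_2, k_2) = 0x003AE2
s_4 = Round(s_3, k_3) = 0x216596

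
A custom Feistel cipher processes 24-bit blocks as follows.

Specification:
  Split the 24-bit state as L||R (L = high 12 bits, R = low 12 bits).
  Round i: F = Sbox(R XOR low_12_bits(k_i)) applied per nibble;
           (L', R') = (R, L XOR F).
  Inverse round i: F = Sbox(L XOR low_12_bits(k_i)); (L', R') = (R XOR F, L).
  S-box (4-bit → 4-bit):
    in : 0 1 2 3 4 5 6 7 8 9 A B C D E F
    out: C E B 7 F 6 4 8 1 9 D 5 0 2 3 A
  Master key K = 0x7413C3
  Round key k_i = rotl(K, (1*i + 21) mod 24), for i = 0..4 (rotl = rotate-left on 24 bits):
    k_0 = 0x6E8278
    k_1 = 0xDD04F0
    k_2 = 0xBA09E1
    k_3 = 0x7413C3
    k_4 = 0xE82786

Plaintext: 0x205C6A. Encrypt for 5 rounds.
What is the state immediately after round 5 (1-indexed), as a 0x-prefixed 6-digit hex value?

s_0 = plaintext = 0x205C6A
s_1 = Round(s_0, k_0) = 0xC6A1EE
s_2 = Round(s_1, k_1) = 0x1EEA89
s_3 = Round(s_2, k_2) = 0xA896AF
s_4 = Round(s_3, k_3) = 0x6AFCC9
s_5 = Round(s_4, k_4) = 0xCC9355

0xCC9355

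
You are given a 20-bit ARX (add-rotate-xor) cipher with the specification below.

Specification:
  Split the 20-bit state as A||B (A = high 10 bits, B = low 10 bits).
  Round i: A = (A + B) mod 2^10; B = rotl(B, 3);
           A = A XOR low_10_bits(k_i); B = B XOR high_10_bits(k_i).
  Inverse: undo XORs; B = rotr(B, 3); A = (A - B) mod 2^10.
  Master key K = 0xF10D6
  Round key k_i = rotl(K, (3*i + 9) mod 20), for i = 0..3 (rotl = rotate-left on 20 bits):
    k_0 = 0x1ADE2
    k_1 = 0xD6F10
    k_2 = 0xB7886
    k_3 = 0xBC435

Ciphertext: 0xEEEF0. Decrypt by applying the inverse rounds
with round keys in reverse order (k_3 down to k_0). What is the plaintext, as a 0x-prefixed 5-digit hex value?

s_0 = ciphertext = 0xEEEF0
s_1 = InvRound(s_0, k_3) = 0xC3880
s_2 = InvRound(s_1, k_2) = 0x0F74B
s_3 = InvRound(s_2, k_1) = 0xCAC02
s_4 = InvRound(s_3, k_0) = 0x8F08D

0x8F08D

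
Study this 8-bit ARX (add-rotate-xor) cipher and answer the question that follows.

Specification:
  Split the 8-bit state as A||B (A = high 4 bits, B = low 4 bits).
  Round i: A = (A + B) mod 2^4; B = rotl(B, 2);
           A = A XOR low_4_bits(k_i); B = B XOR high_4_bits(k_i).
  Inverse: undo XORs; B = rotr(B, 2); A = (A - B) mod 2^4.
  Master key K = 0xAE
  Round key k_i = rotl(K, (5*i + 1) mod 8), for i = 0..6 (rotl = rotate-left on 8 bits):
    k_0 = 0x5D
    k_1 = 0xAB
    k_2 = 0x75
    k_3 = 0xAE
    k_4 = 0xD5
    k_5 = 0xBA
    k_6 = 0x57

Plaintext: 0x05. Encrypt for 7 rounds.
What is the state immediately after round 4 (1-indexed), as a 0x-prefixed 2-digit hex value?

s_0 = plaintext = 0x05
s_1 = Round(s_0, k_0) = 0x80
s_2 = Round(s_1, k_1) = 0x3A
s_3 = Round(s_2, k_2) = 0x8D
s_4 = Round(s_3, k_3) = 0xBD
s_5 = Round(s_4, k_4) = 0xDA
s_6 = Round(s_5, k_5) = 0xD1
s_7 = Round(s_6, k_6) = 0x91

0xBD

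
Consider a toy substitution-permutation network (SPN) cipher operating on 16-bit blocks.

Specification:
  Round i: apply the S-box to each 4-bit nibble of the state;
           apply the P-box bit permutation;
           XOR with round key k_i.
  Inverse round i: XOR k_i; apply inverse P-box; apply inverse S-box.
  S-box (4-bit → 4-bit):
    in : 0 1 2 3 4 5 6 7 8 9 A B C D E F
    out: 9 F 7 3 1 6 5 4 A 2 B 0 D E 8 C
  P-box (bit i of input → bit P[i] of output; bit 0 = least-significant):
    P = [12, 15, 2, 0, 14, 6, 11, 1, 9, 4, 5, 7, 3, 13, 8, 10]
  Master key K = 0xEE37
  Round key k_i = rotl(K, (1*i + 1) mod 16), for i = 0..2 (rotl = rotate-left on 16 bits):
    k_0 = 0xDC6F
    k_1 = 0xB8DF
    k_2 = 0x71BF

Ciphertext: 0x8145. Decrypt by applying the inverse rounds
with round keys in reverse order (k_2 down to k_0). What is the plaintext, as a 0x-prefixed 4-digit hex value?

s_0 = ciphertext = 0x8145
s_1 = InvRound(s_0, k_2) = 0x3DA3
s_2 = InvRound(s_1, k_1) = 0xC595
s_3 = InvRound(s_2, k_0) = 0x6DD4

0x6DD4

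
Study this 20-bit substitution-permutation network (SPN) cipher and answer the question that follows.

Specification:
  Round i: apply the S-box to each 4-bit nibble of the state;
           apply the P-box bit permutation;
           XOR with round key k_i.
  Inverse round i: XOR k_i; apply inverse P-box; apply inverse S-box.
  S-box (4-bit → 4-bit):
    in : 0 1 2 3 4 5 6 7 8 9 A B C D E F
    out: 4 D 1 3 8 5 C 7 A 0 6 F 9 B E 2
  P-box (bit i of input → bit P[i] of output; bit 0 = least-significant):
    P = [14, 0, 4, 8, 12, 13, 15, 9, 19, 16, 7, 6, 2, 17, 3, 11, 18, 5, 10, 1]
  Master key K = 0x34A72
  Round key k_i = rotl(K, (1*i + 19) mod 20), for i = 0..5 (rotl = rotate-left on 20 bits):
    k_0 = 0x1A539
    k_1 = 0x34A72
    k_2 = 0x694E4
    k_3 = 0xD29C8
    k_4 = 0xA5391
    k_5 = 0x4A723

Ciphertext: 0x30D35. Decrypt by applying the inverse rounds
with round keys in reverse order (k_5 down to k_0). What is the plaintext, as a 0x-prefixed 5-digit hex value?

0x7BF3C

s_0 = ciphertext = 0x30D35
s_1 = InvRound(s_0, k_5) = 0xCDFE0
s_2 = InvRound(s_1, k_4) = 0x7840A
s_3 = InvRound(s_2, k_3) = 0x681A4
s_4 = InvRound(s_3, k_2) = 0x09424
s_5 = InvRound(s_4, k_1) = 0x6D815
s_6 = InvRound(s_5, k_0) = 0x7BF3C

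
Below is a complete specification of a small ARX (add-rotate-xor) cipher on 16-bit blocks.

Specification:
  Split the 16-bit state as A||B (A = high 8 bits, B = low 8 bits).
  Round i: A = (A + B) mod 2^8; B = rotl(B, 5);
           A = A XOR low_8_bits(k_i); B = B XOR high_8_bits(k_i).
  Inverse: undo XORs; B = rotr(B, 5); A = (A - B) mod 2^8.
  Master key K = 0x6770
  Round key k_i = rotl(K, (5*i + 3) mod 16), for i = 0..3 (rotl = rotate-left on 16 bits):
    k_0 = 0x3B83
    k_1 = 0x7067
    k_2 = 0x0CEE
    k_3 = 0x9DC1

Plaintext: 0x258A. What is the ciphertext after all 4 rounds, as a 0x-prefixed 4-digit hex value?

s_0 = plaintext = 0x258A
s_1 = Round(s_0, k_0) = 0x2C6A
s_2 = Round(s_1, k_1) = 0xF13D
s_3 = Round(s_2, k_2) = 0xC0AB
s_4 = Round(s_3, k_3) = 0xAAE8

0xAAE8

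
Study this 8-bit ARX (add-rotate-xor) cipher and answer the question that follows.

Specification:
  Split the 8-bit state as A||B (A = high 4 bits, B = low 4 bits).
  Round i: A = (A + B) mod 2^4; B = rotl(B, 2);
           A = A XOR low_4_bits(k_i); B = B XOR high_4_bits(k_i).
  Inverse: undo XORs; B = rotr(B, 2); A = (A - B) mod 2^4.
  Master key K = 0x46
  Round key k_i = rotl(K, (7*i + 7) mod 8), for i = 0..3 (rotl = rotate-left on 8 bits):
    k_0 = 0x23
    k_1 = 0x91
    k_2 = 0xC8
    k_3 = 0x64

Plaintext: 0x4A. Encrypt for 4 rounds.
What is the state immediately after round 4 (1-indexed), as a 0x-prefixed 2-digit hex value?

0xDE

s_0 = plaintext = 0x4A
s_1 = Round(s_0, k_0) = 0xD8
s_2 = Round(s_1, k_1) = 0x4B
s_3 = Round(s_2, k_2) = 0x72
s_4 = Round(s_3, k_3) = 0xDE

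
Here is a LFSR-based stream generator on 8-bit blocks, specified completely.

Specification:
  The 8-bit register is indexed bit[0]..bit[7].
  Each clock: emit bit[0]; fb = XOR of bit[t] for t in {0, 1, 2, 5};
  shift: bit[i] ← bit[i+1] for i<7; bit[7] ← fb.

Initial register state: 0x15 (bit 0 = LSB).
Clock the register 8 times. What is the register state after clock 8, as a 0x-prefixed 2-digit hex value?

0xCA

reg_0 = 0x15
clock 1: out=1, reg = 0x0A
clock 2: out=0, reg = 0x85
clock 3: out=1, reg = 0x42
clock 4: out=0, reg = 0xA1
clock 5: out=1, reg = 0x50
clock 6: out=0, reg = 0x28
clock 7: out=0, reg = 0x94
clock 8: out=0, reg = 0xCA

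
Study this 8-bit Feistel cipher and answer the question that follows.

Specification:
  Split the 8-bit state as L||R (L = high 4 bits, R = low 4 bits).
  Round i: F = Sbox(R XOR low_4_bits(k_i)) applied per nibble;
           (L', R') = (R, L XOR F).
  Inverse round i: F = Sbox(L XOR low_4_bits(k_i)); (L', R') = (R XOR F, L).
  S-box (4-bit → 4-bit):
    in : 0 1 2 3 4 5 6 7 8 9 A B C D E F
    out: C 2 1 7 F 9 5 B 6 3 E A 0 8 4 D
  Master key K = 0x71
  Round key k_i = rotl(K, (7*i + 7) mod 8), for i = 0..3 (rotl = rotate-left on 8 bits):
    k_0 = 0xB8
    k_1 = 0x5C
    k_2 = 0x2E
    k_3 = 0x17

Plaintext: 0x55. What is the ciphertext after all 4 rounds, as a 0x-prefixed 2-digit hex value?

s_0 = plaintext = 0x55
s_1 = Round(s_0, k_0) = 0x5D
s_2 = Round(s_1, k_1) = 0xD7
s_3 = Round(s_2, k_2) = 0x7E
s_4 = Round(s_3, k_3) = 0xE4

0xE4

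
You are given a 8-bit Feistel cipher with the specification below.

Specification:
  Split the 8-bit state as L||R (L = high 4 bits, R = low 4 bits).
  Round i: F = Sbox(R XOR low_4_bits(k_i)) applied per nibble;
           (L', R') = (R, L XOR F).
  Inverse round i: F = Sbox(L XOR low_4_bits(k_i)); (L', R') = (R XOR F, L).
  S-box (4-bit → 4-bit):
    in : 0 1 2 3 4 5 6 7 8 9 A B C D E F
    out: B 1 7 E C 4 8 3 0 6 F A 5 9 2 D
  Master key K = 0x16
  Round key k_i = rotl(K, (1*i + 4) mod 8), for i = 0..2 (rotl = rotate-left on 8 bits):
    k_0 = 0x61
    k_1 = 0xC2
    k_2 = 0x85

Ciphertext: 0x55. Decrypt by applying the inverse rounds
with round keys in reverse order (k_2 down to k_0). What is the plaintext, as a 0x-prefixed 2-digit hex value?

s_0 = ciphertext = 0x55
s_1 = InvRound(s_0, k_2) = 0xE5
s_2 = InvRound(s_1, k_1) = 0x0E
s_3 = InvRound(s_2, k_0) = 0xF0

0xF0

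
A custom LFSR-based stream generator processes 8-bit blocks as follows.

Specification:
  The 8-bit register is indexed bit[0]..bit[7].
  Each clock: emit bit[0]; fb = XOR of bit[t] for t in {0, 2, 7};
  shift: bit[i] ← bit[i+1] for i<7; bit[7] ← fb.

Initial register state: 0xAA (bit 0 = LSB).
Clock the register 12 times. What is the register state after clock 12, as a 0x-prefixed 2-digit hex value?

0x03

reg_0 = 0xAA
clock 1: out=0, reg = 0xD5
clock 2: out=1, reg = 0xEA
clock 3: out=0, reg = 0xF5
clock 4: out=1, reg = 0xFA
clock 5: out=0, reg = 0xFD
clock 6: out=1, reg = 0xFE
clock 7: out=0, reg = 0x7F
clock 8: out=1, reg = 0x3F
clock 9: out=1, reg = 0x1F
clock 10: out=1, reg = 0x0F
clock 11: out=1, reg = 0x07
clock 12: out=1, reg = 0x03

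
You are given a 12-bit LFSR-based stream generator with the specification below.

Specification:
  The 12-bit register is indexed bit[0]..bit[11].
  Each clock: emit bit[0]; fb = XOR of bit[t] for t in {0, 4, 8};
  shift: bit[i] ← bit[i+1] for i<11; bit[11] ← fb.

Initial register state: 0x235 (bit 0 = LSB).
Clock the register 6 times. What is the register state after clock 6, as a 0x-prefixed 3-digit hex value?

reg_0 = 0x235
clock 1: out=1, reg = 0x11A
clock 2: out=0, reg = 0x08D
clock 3: out=1, reg = 0x846
clock 4: out=0, reg = 0x423
clock 5: out=1, reg = 0xA11
clock 6: out=1, reg = 0x508

0x508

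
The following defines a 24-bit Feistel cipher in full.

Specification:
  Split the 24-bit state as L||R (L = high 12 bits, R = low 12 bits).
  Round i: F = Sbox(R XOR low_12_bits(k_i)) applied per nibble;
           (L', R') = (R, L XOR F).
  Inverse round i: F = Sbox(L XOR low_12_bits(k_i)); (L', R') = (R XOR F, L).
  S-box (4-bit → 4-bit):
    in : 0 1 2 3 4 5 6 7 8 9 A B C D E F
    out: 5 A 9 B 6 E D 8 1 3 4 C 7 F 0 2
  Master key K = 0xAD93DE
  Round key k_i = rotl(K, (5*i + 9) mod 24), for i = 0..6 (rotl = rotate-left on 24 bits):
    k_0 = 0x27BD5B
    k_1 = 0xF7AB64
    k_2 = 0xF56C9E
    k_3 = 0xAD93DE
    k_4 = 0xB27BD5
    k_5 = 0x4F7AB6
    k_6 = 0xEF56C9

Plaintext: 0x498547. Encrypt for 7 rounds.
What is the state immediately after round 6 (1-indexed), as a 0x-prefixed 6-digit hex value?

s_0 = plaintext = 0x498547
s_1 = Round(s_0, k_0) = 0x54753F
s_2 = Round(s_1, k_1) = 0x53F5AB
s_3 = Round(s_2, k_2) = 0x5AB681
s_4 = Round(s_3, k_3) = 0x681B49
s_5 = Round(s_4, k_4) = 0xB493B6
s_6 = Round(s_5, k_5) = 0x3B681C
s_7 = Round(s_6, k_6) = 0x81C348

0x3B681C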